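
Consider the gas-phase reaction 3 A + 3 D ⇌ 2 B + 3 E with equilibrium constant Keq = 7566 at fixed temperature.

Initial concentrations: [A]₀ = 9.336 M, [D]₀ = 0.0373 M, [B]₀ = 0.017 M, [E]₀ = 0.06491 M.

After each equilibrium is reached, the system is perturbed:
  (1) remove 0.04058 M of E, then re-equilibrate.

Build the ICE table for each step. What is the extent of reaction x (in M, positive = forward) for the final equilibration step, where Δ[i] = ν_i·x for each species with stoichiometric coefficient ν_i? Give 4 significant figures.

Q₀ = 1.8716e-06 vs Keq = 7566 ⇒ Q<K, forward
Step 1:
                    A           D           B           E
  init          9.336      0.0373       0.017     0.06491
  Δ          -0.03723    -0.03723     0.02482     0.03723
  eq            9.299  6.7416e-05     0.04182      0.1021
  solve Keq expr → x = 0.01241; check Q = 7566
Then remove 0.04058 M of E.
Step 2:
                    A           D           B           E
  init          9.299  6.7416e-05     0.04182     0.06156
  Δ       -2.6754e-05 -2.6754e-05  1.7836e-05  2.6754e-05
  eq            9.299  4.0662e-05     0.04184     0.06159
  solve Keq expr → x = 8.9180e-06; check Q = 7566

x = 8.9180e-06 M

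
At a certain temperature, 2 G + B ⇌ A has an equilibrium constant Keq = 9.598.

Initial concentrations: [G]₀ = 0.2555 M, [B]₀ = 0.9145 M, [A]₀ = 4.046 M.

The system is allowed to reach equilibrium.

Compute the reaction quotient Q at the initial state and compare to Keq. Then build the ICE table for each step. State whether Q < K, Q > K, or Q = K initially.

Q₀ = 67.77; Q > K (proceeds reverse)

Q₀ = 67.77 vs Keq = 9.598 ⇒ Q>K, reverse
Step 1:
                    G           B           A
  init         0.2555      0.9145       4.046
  Δ            0.3525      0.1762     -0.1762
  eq            0.608       1.091        3.87
  solve Keq expr → x = -0.1762; check Q = 9.598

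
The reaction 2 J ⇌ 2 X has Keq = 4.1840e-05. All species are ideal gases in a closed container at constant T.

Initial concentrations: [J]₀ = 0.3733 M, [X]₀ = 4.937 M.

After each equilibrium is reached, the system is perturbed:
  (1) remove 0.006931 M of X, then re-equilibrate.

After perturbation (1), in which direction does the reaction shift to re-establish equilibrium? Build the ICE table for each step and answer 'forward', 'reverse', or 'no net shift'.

Direction: forward

Q₀ = 174.9 vs Keq = 4.1840e-05 ⇒ Q>K, reverse
Step 1:
                   J          X
  init        0.3733      4.937
  Δ            4.903     -4.903
  eq           5.276    0.03413
  solve Keq expr → x = -2.451; check Q = 4.1840e-05
Then remove 0.006931 M of X.
Step 2:
                   J          X
  init         5.276     0.0272
  Δ        -0.006886   0.006886
  eq           5.269    0.03408
  solve Keq expr → x = 0.003443; check Q = 4.1840e-05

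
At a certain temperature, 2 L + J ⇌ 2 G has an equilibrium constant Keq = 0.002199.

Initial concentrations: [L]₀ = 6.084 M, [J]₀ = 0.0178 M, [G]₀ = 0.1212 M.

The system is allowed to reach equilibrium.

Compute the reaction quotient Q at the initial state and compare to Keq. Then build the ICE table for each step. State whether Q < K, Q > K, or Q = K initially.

Q₀ = 0.02229 vs Keq = 0.002199 ⇒ Q>K, reverse
Step 1:
                  L         J         G
  init        6.084    0.0178    0.1212
  Δ         0.05866   0.02933  -0.05866
  eq          6.143   0.04713   0.06254
  solve Keq expr → x = -0.02933; check Q = 0.002199

Q₀ = 0.02229; Q > K (proceeds reverse)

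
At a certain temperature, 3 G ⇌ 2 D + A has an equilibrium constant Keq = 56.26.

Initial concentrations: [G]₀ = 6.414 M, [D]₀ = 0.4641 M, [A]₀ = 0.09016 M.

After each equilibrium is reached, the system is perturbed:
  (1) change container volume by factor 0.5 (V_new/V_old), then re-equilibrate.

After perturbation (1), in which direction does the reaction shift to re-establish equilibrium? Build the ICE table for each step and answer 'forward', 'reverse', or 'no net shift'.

Direction: no net shift

Q₀ = 7.3595e-05 vs Keq = 56.26 ⇒ Q<K, forward
Step 1:
                   G          D          A
  Initial      6.414     0.4641    0.09016
  Change      -5.569      3.713      1.856
  Equil       0.8451      4.177      1.946
  solve Keq expr → x = 1.856; check Q = 56.26
Then change container volume by factor 0.5 (V_new/V_old).
Step 2:
                   G          D          A
  Initial       1.69      8.353      3.893
  Change           0          0          0
  Equil         1.69      8.353      3.893
  solve Keq expr → x = 0; check Q = 56.26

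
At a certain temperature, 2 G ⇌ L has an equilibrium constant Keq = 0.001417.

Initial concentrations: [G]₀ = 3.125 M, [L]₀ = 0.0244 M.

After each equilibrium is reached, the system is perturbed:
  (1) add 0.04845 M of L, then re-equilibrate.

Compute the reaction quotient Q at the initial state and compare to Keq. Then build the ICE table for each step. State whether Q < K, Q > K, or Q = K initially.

Q₀ = 0.002499; Q > K (proceeds reverse)

Q₀ = 0.002499 vs Keq = 0.001417 ⇒ Q>K, reverse
Step 1:
                    G           L
  init          3.125      0.0244
  Δ           0.02076    -0.01038
  eq            3.146     0.01402
  solve Keq expr → x = -0.01038; check Q = 0.001417
Then add 0.04845 M of L.
Step 2:
                    G           L
  init          3.146     0.06247
  Δ           0.09518    -0.04759
  eq            3.241     0.01488
  solve Keq expr → x = -0.04759; check Q = 0.001417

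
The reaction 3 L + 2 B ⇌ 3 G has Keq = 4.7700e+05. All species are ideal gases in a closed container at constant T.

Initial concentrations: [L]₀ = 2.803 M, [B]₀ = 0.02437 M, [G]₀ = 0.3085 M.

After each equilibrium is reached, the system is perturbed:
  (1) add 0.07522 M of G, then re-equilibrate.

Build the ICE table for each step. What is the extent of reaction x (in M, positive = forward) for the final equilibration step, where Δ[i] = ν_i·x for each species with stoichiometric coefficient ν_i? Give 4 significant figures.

x = -1.0969e-05 M

Q₀ = 2.245 vs Keq = 4.7700e+05 ⇒ Q<K, forward
Step 1:
                    L           B           G
  Initial       2.803     0.02437      0.3085
  Change     -0.03646    -0.02431     0.03646
  Equil         2.767  6.3751e-05       0.345
  solve Keq expr → x = 0.01215; check Q = 4.7700e+05
Then add 0.07522 M of G.
Step 2:
                    L           B           G
  Initial       2.767  6.3751e-05      0.4202
  Change   3.2908e-05  2.1939e-05 -3.2908e-05
  Equil         2.767  8.5690e-05      0.4201
  solve Keq expr → x = -1.0969e-05; check Q = 4.7700e+05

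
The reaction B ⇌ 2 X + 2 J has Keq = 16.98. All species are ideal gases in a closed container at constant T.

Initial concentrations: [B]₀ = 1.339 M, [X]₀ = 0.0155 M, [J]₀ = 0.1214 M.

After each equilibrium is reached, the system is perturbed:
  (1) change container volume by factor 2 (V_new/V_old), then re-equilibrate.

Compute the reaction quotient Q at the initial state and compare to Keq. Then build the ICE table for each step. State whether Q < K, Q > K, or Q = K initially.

Q₀ = 2.6444e-06 vs Keq = 16.98 ⇒ Q<K, forward
Step 1:
                   B          X          J
  init         1.339     0.0155     0.1214
  Δ          -0.8254      1.651      1.651
  eq          0.5136      1.666      1.772
  solve Keq expr → x = 0.8254; check Q = 16.98
Then change container volume by factor 2 (V_new/V_old).
Step 2:
                   B          X          J
  init        0.2568     0.8332     0.8861
  Δ          -0.1502     0.3005     0.3005
  eq          0.1066      1.134      1.187
  solve Keq expr → x = 0.1502; check Q = 16.98

Q₀ = 2.6444e-06; Q < K (proceeds forward)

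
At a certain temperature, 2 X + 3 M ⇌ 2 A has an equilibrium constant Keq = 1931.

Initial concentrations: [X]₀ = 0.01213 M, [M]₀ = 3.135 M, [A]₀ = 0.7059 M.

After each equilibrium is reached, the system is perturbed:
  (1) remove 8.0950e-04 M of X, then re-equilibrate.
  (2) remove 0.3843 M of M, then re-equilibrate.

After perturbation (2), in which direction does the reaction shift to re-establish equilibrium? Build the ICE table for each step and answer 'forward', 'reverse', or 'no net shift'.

Direction: reverse

Q₀ = 109.9 vs Keq = 1931 ⇒ Q<K, forward
Step 1:
                  X         M         A
  I         0.01213     3.135    0.7059
  C       -0.009179  -0.01377  0.009179
  E        0.002951     3.121    0.7151
  solve Keq expr → x = 0.004589; check Q = 1931
Then remove 8.0950e-04 M of X.
Step 2:
                  X         M         A
  I        0.002142     3.121    0.7151
  C       8.0447e-04  0.001207 -8.0447e-04
  E        0.002946     3.122    0.7143
  solve Keq expr → x = -4.0224e-04; check Q = 1931
Then remove 0.3843 M of M.
Step 3:
                  X         M         A
  I        0.002946     2.738    0.7143
  C       6.3642e-04 9.5463e-04 -6.3642e-04
  E        0.003582     2.739    0.7136
  solve Keq expr → x = -3.1821e-04; check Q = 1931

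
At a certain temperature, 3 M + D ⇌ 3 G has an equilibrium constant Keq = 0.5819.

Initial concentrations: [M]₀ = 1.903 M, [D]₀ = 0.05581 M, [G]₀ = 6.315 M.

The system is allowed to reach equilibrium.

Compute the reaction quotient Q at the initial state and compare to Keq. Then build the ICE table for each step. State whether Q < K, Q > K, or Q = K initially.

Q₀ = 654.8 vs Keq = 0.5819 ⇒ Q>K, reverse
Step 1:
                   M          D          G
  init         1.903    0.05581      6.315
  Δ            2.625     0.8749     -2.625
  eq           4.528     0.9307       3.69
  solve Keq expr → x = -0.8749; check Q = 0.5819

Q₀ = 654.8; Q > K (proceeds reverse)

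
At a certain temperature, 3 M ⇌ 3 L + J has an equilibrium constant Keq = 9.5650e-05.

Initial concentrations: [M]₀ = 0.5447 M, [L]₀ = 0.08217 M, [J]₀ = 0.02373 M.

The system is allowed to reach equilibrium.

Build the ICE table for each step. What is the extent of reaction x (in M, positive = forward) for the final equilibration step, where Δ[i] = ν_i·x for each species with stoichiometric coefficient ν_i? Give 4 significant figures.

Q₀ = 8.1464e-05 vs Keq = 9.5650e-05 ⇒ Q<K, forward
Step 1:
                  M         L         J
  Initial    0.5447   0.08217   0.02373
  Change   -0.00291   0.00291 9.6998e-04
  Equil      0.5418   0.08508    0.0247
  solve Keq expr → x = 9.6998e-04; check Q = 9.5650e-05

x = 9.6998e-04 M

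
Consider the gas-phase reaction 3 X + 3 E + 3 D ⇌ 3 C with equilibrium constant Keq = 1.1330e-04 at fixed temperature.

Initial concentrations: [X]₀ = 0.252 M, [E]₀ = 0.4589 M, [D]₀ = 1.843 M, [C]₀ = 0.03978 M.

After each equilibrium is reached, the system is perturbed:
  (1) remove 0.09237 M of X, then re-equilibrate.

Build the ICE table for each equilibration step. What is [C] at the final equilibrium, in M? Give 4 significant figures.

[C]_eq = 0.008488 M

Q₀ = 0.006502 vs Keq = 1.1330e-04 ⇒ Q>K, reverse
Step 1:
                   X          E          D          C
  init         0.252     0.4589      1.843    0.03978
  Δ          0.02748    0.02748    0.02748   -0.02748
  eq          0.2795     0.4864       1.87     0.0123
  solve Keq expr → x = -0.009159; check Q = 1.1330e-04
Then remove 0.09237 M of X.
Step 2:
                   X          E          D          C
  init        0.1871     0.4864       1.87     0.0123
  Δ         0.003815   0.003815   0.003815  -0.003815
  eq          0.1909     0.4902      1.874   0.008488
  solve Keq expr → x = -0.001272; check Q = 1.1330e-04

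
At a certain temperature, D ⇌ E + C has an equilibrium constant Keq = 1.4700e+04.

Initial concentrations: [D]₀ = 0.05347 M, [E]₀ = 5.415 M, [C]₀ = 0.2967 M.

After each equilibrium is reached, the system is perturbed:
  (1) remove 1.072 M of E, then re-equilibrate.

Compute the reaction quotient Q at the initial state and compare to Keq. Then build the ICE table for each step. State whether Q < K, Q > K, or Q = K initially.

Q₀ = 30.05 vs Keq = 1.4700e+04 ⇒ Q<K, forward
Step 1:
                    D           E           C
  I           0.05347       5.415      0.2967
  C          -0.05334     0.05334     0.05334
  E        1.3021e-04       5.468        0.35
  solve Keq expr → x = 0.05334; check Q = 1.4700e+04
Then remove 1.072 M of E.
Step 2:
                    D           E           C
  I        1.3021e-04       4.396        0.35
  C       -2.5518e-05  2.5518e-05  2.5518e-05
  E        1.0469e-04       4.396      0.3501
  solve Keq expr → x = 2.5518e-05; check Q = 1.4700e+04

Q₀ = 30.05; Q < K (proceeds forward)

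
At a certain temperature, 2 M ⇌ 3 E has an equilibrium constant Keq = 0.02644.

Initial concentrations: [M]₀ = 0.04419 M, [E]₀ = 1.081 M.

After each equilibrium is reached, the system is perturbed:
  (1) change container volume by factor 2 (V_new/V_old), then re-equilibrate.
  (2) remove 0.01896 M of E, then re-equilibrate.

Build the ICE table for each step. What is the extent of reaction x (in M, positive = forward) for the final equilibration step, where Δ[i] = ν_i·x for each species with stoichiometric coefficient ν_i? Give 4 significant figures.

x = 0.005266 M

Q₀ = 646.9 vs Keq = 0.02644 ⇒ Q>K, reverse
Step 1:
                  M         E
  Initial   0.04419     1.081
  Change     0.5762   -0.8643
  Equil      0.6204    0.2167
  solve Keq expr → x = -0.2881; check Q = 0.02644
Then change container volume by factor 2 (V_new/V_old).
Step 2:
                  M         E
  Initial    0.3102    0.1084
  Change   -0.01568   0.02352
  Equil      0.2945    0.1319
  solve Keq expr → x = 0.007841; check Q = 0.02644
Then remove 0.01896 M of E.
Step 3:
                  M         E
  Initial    0.2945    0.1129
  Change   -0.01053    0.0158
  Equil       0.284    0.1287
  solve Keq expr → x = 0.005266; check Q = 0.02644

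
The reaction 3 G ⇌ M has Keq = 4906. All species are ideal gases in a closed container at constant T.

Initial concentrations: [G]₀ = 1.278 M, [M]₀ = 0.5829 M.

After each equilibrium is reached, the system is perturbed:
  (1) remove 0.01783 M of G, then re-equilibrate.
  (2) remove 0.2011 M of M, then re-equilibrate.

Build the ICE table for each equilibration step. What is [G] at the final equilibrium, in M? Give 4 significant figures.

[G]_eq = 0.05426 M

Q₀ = 0.2793 vs Keq = 4906 ⇒ Q<K, forward
Step 1:
                  G         M
  Initial     1.278    0.5829
  Change     -1.219    0.4065
  Equil     0.05864    0.9894
  solve Keq expr → x = 0.4065; check Q = 4906
Then remove 0.01783 M of G.
Step 2:
                  G         M
  Initial   0.04081    0.9894
  Change    0.01771 -0.005904
  Equil     0.05852    0.9834
  solve Keq expr → x = -0.005904; check Q = 4906
Then remove 0.2011 M of M.
Step 3:
                  G         M
  Initial   0.05852    0.7823
  Change  -0.004264  0.001421
  Equil     0.05426    0.7838
  solve Keq expr → x = 0.001421; check Q = 4906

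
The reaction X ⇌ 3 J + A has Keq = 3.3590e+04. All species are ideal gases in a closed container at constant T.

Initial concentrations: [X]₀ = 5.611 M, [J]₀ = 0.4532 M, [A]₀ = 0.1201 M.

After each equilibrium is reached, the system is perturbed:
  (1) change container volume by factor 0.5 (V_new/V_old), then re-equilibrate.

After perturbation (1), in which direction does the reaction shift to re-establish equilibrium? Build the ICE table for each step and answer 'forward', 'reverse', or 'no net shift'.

Q₀ = 0.001992 vs Keq = 3.3590e+04 ⇒ Q<K, forward
Step 1:
                    X           J           A
  init          5.611      0.4532      0.1201
  Δ            -5.034        15.1       5.034
  eq           0.5774       15.55       5.154
  solve Keq expr → x = 5.034; check Q = 3.3590e+04
Then change container volume by factor 0.5 (V_new/V_old).
Step 2:
                    X           J           A
  init          1.155       31.11       10.31
  Δ             2.273      -6.819      -2.273
  eq            3.428       24.29       8.035
  solve Keq expr → x = -2.273; check Q = 3.3590e+04

Direction: reverse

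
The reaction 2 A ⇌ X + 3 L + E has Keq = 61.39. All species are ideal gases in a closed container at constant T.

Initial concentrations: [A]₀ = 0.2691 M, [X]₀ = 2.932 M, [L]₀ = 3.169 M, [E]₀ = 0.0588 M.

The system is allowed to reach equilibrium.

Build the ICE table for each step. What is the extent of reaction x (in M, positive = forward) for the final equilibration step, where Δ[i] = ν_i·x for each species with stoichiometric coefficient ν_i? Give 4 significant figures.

Q₀ = 75.77 vs Keq = 61.39 ⇒ Q>K, reverse
Step 1:
                    A           X           L           E
  init         0.2691       2.932       3.169      0.0588
  Δ            0.0118   -0.005901     -0.0177   -0.005901
  eq           0.2809       2.926       3.151      0.0529
  solve Keq expr → x = -0.005901; check Q = 61.39

x = -0.005901 M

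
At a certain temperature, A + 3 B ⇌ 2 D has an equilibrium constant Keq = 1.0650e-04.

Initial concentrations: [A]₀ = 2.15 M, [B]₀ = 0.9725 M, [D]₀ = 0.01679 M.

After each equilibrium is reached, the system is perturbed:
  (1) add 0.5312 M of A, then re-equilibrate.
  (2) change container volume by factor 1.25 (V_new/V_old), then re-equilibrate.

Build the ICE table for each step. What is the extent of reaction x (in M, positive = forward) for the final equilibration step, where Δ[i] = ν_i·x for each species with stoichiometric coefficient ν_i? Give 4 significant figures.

Q₀ = 1.4256e-04 vs Keq = 1.0650e-04 ⇒ Q>K, reverse
Step 1:
                    A           B           D
  I              2.15      0.9725     0.01679
  C            0.0011      0.0033     -0.0022
  E             2.151      0.9758     0.01459
  solve Keq expr → x = -0.0011; check Q = 1.0650e-04
Then add 0.5312 M of A.
Step 2:
                    A           B           D
  I             2.682      0.9758     0.01459
  C       -8.1907e-04   -0.002457    0.001638
  E             2.681      0.9733     0.01623
  solve Keq expr → x = 8.1907e-04; check Q = 1.0650e-04
Then change container volume by factor 1.25 (V_new/V_old).
Step 3:
                    A           B           D
  I             2.145      0.7787     0.01298
  C          0.001259    0.003777   -0.002518
  E             2.146      0.7825     0.01046
  solve Keq expr → x = -0.001259; check Q = 1.0650e-04

x = -0.001259 M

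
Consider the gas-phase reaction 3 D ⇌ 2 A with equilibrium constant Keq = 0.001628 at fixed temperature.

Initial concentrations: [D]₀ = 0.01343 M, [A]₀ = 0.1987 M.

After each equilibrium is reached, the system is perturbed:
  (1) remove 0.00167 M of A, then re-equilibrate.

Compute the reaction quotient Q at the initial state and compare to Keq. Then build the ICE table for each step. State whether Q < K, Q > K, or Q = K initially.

Q₀ = 1.6299e+04; Q > K (proceeds reverse)

Q₀ = 1.6299e+04 vs Keq = 0.001628 ⇒ Q>K, reverse
Step 1:
                  D         A
  Initial   0.01343    0.1987
  Change      0.288    -0.192
  Equil      0.3015  0.006678
  solve Keq expr → x = -0.09601; check Q = 0.001628
Then remove 0.00167 M of A.
Step 2:
                  D         A
  Initial    0.3015  0.005008
  Change  -0.002386  0.001591
  Equil      0.2991  0.006599
  solve Keq expr → x = 7.9543e-04; check Q = 0.001628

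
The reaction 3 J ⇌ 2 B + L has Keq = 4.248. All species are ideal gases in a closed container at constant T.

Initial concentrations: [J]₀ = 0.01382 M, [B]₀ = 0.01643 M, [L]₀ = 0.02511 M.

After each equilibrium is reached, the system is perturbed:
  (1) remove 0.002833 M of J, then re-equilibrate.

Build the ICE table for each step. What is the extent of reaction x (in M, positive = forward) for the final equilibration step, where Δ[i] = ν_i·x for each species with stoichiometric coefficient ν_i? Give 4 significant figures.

x = -6.9089e-04 M

Q₀ = 2.568 vs Keq = 4.248 ⇒ Q<K, forward
Step 1:
                   J          B          L
  init       0.01382    0.01643    0.02511
  Δ        -0.001562   0.001041 5.2074e-04
  eq         0.01226    0.01747    0.02563
  solve Keq expr → x = 5.2074e-04; check Q = 4.248
Then remove 0.002833 M of J.
Step 2:
                   J          B          L
  init      0.009425    0.01747    0.02563
  Δ         0.002073  -0.001382 -6.9089e-04
  eq          0.0115    0.01609    0.02494
  solve Keq expr → x = -6.9089e-04; check Q = 4.248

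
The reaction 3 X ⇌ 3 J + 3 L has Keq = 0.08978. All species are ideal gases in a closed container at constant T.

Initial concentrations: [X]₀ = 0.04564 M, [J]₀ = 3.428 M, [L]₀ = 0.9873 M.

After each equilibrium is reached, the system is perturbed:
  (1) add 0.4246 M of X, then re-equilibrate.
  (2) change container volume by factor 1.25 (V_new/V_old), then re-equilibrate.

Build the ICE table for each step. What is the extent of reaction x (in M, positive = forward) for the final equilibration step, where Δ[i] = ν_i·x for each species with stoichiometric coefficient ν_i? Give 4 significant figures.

Q₀ = 4.0779e+05 vs Keq = 0.08978 ⇒ Q>K, reverse
Step 1:
                  X         J         L
  init      0.04564     3.428    0.9873
  Δ          0.8352   -0.8352   -0.8352
  eq         0.8808     2.593    0.1521
  solve Keq expr → x = -0.2784; check Q = 0.08978
Then add 0.4246 M of X.
Step 2:
                  X         J         L
  init        1.305     2.593    0.1521
  Δ        -0.05848   0.05848   0.05848
  eq          1.247     2.651    0.2106
  solve Keq expr → x = 0.01949; check Q = 0.08978
Then change container volume by factor 1.25 (V_new/V_old).
Step 3:
                  X         J         L
  init       0.9976     2.121    0.1685
  Δ        -0.03226   0.03226   0.03226
  eq         0.9653     2.153    0.2007
  solve Keq expr → x = 0.01075; check Q = 0.08978

x = 0.01075 M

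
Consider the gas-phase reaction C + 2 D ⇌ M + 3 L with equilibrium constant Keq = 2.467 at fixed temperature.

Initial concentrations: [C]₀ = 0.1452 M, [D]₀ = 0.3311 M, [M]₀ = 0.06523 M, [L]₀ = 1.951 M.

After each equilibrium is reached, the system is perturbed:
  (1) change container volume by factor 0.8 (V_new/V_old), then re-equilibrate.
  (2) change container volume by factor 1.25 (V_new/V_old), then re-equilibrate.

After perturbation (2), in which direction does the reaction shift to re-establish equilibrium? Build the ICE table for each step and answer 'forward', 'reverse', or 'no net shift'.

Direction: forward

Q₀ = 30.43 vs Keq = 2.467 ⇒ Q>K, reverse
Step 1:
                    C           D           M           L
  I            0.1452      0.3311     0.06523       1.951
  C           0.04993     0.09986    -0.04993     -0.1498
  E            0.1951       0.431      0.0153       1.801
  solve Keq expr → x = -0.04993; check Q = 2.467
Then change container volume by factor 0.8 (V_new/V_old).
Step 2:
                    C           D           M           L
  I            0.2439      0.5387     0.01912       2.252
  C          0.003079    0.006158   -0.003079   -0.009237
  E             0.247      0.5449     0.01605       2.242
  solve Keq expr → x = -0.003079; check Q = 2.467
Then change container volume by factor 1.25 (V_new/V_old).
Step 3:
                    C           D           M           L
  I            0.1976      0.4359     0.01284       1.794
  C         -0.002463   -0.004926    0.002463    0.007389
  E            0.1951       0.431      0.0153       1.801
  solve Keq expr → x = 0.002463; check Q = 2.467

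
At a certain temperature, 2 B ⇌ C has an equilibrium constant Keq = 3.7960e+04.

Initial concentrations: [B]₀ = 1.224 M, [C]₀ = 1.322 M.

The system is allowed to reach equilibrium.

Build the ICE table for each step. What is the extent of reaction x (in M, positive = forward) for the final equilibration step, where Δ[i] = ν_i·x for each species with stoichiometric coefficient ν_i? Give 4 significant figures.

Q₀ = 0.8824 vs Keq = 3.7960e+04 ⇒ Q<K, forward
Step 1:
                   B          C
  I            1.224      1.322
  C           -1.217     0.6084
  E         0.007131       1.93
  solve Keq expr → x = 0.6084; check Q = 3.7960e+04

x = 0.6084 M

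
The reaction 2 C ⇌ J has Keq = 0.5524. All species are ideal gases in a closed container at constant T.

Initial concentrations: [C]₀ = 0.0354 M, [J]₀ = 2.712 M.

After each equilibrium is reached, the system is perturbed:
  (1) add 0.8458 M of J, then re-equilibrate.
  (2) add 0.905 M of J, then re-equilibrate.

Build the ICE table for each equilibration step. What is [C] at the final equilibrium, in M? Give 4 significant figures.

[C]_eq = 2.431 M

Q₀ = 2164 vs Keq = 0.5524 ⇒ Q>K, reverse
Step 1:
                    C           J
  Initial      0.0354       2.712
  Change        1.781     -0.8903
  Equil         1.816       1.822
  solve Keq expr → x = -0.8903; check Q = 0.5524
Then add 0.8458 M of J.
Step 2:
                    C           J
  Initial       1.816       2.668
  Change       0.3155     -0.1578
  Equil         2.132        2.51
  solve Keq expr → x = -0.1578; check Q = 0.5524
Then add 0.905 M of J.
Step 3:
                    C           J
  Initial       2.132       3.415
  Change       0.2996     -0.1498
  Equil         2.431       3.265
  solve Keq expr → x = -0.1498; check Q = 0.5524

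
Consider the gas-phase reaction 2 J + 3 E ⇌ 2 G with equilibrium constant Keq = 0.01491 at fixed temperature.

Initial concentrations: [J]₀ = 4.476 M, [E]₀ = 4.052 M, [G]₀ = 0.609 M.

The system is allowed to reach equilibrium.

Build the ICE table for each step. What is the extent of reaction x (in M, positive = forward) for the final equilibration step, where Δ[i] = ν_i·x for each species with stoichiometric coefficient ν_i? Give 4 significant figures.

Q₀ = 2.7826e-04 vs Keq = 0.01491 ⇒ Q<K, forward
Step 1:
                   J          E          G
  I            4.476      4.052      0.609
  C           -1.041     -1.561      1.041
  E            3.435      2.491       1.65
  solve Keq expr → x = 0.5203; check Q = 0.01491

x = 0.5203 M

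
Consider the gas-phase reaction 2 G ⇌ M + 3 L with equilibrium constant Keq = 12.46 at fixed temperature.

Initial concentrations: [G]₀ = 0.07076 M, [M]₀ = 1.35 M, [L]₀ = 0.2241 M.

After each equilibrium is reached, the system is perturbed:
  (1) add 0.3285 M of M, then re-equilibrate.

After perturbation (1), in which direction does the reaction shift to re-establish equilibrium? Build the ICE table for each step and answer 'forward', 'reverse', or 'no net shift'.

Q₀ = 3.034 vs Keq = 12.46 ⇒ Q<K, forward
Step 1:
                    G           M           L
  I           0.07076        1.35      0.2241
  C          -0.02609     0.01305     0.03914
  E           0.04467       1.363      0.2632
  solve Keq expr → x = 0.01305; check Q = 12.46
Then add 0.3285 M of M.
Step 2:
                    G           M           L
  I           0.04467       1.692      0.2632
  C           0.00356    -0.00178   -0.005341
  E           0.04823        1.69      0.2579
  solve Keq expr → x = -0.00178; check Q = 12.46

Direction: reverse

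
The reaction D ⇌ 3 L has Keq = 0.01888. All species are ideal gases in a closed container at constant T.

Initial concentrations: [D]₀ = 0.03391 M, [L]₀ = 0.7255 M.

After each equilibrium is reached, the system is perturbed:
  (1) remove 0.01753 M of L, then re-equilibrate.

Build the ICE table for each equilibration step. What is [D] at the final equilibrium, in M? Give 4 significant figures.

[D]_eq = 0.2166 M

Q₀ = 11.26 vs Keq = 0.01888 ⇒ Q>K, reverse
Step 1:
                    D           L
  I           0.03391      0.7255
  C            0.1881     -0.5643
  E             0.222      0.1612
  solve Keq expr → x = -0.1881; check Q = 0.01888
Then remove 0.01753 M of L.
Step 2:
                    D           L
  I             0.222      0.1437
  C         -0.005404     0.01621
  E            0.2166      0.1599
  solve Keq expr → x = 0.005404; check Q = 0.01888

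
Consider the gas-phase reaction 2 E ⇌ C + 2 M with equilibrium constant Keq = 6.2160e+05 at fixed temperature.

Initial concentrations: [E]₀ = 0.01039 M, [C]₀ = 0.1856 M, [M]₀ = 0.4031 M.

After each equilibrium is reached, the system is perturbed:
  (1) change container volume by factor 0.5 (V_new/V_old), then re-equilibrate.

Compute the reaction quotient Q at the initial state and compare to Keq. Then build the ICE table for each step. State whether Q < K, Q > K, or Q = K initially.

Q₀ = 279.4 vs Keq = 6.2160e+05 ⇒ Q<K, forward
Step 1:
                    E           C           M
  I           0.01039      0.1856      0.4031
  C          -0.01016    0.005081     0.01016
  E        2.2889e-04      0.1907      0.4133
  solve Keq expr → x = 0.005081; check Q = 6.2160e+05
Then change container volume by factor 0.5 (V_new/V_old).
Step 2:
                    E           C           M
  I        4.5778e-04      0.3814      0.8265
  C        1.8939e-04 -9.4694e-05 -1.8939e-04
  E        6.4716e-04      0.3813      0.8263
  solve Keq expr → x = -9.4694e-05; check Q = 6.2160e+05

Q₀ = 279.4; Q < K (proceeds forward)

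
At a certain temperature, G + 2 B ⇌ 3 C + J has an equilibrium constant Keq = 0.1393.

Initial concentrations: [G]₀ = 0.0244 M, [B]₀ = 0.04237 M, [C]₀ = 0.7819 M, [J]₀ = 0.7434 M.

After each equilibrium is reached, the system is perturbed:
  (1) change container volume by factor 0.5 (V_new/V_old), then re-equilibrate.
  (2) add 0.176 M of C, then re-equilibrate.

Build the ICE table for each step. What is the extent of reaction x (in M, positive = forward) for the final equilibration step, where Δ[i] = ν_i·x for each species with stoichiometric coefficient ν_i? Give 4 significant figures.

x = -0.04484 M

Q₀ = 8113 vs Keq = 0.1393 ⇒ Q>K, reverse
Step 1:
                  G         B         C         J
  init       0.0244   0.04237    0.7819    0.7434
  Δ          0.1898    0.3796   -0.5694   -0.1898
  eq         0.2142     0.422    0.2125    0.5536
  solve Keq expr → x = -0.1898; check Q = 0.1393
Then change container volume by factor 0.5 (V_new/V_old).
Step 2:
                  G         B         C         J
  init       0.4284    0.8439     0.425     1.107
  Δ         0.02246   0.04492  -0.06738  -0.02246
  eq         0.4509    0.8889    0.3576     1.085
  solve Keq expr → x = -0.02246; check Q = 0.1393
Then add 0.176 M of C.
Step 3:
                  G         B         C         J
  init       0.4509    0.8889    0.5336     1.085
  Δ         0.04484   0.08968   -0.1345  -0.04484
  eq         0.4957    0.9785    0.3991      1.04
  solve Keq expr → x = -0.04484; check Q = 0.1393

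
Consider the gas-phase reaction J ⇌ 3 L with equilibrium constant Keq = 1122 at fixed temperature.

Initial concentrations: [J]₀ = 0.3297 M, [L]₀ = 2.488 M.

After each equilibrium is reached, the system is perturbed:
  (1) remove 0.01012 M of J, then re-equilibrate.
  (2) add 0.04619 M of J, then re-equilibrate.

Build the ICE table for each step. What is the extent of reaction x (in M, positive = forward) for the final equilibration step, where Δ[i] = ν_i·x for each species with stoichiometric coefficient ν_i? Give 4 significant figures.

Q₀ = 46.71 vs Keq = 1122 ⇒ Q<K, forward
Step 1:
                   J          L
  Initial     0.3297      2.488
  Change     -0.2955     0.8864
  Equil      0.03424      3.374
  solve Keq expr → x = 0.2955; check Q = 1122
Then remove 0.01012 M of J.
Step 2:
                   J          L
  Initial    0.02412      3.374
  Change    0.009279   -0.02784
  Equil       0.0334      3.347
  solve Keq expr → x = -0.009279; check Q = 1122
Then add 0.04619 M of J.
Step 3:
                   J          L
  Initial    0.07959      3.347
  Change    -0.04225     0.1267
  Equil      0.03734      3.473
  solve Keq expr → x = 0.04225; check Q = 1122

x = 0.04225 M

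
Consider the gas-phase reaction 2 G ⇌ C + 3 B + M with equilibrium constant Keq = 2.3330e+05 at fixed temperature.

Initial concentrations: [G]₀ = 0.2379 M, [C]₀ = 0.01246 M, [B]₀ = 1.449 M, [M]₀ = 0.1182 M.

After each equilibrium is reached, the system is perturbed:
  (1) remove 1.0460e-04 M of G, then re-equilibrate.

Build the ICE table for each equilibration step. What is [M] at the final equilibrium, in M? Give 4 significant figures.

Q₀ = 0.07917 vs Keq = 2.3330e+05 ⇒ Q<K, forward
Step 1:
                  G         C         B         M
  I          0.2379   0.01246     1.449    0.1182
  C          -0.237    0.1185    0.3555    0.1185
  E       8.8364e-04     0.131     1.805    0.2367
  solve Keq expr → x = 0.1185; check Q = 2.3330e+05
Then remove 1.0460e-04 M of G.
Step 2:
                  G         C         B         M
  I       7.7904e-04     0.131     1.805    0.2367
  C       1.0421e-04 -5.2106e-05 -1.5632e-04 -5.2106e-05
  E       8.8325e-04    0.1309     1.804    0.2367
  solve Keq expr → x = -5.2106e-05; check Q = 2.3330e+05

[M]_eq = 0.2367 M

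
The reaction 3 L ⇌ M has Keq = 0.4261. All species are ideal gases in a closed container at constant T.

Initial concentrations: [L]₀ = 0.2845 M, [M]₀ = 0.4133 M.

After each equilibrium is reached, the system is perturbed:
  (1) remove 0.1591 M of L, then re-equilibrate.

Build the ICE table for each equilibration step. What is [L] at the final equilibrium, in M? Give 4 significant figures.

[L]_eq = 0.7736 M

Q₀ = 17.95 vs Keq = 0.4261 ⇒ Q>K, reverse
Step 1:
                   L          M
  I           0.2845     0.4133
  C           0.5354    -0.1785
  E           0.8199     0.2348
  solve Keq expr → x = -0.1785; check Q = 0.4261
Then remove 0.1591 M of L.
Step 2:
                   L          M
  I           0.6608     0.2348
  C           0.1128   -0.03759
  E           0.7736     0.1972
  solve Keq expr → x = -0.03759; check Q = 0.4261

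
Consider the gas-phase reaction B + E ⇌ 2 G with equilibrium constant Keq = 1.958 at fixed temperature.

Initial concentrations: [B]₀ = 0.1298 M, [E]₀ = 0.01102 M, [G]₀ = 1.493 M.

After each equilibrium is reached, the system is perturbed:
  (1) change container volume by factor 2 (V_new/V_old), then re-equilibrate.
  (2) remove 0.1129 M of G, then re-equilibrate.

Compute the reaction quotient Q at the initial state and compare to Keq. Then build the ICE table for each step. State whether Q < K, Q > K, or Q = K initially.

Q₀ = 1558; Q > K (proceeds reverse)

Q₀ = 1558 vs Keq = 1.958 ⇒ Q>K, reverse
Step 1:
                    B           E           G
  Initial      0.1298     0.01102       1.493
  Change       0.4117      0.4117     -0.8235
  Equil        0.5415      0.4228      0.6695
  solve Keq expr → x = -0.4117; check Q = 1.958
Then change container volume by factor 2 (V_new/V_old).
Step 2:
                    B           E           G
  Initial      0.2708      0.2114      0.3348
  Change            0           0           0
  Equil        0.2708      0.2114      0.3348
  solve Keq expr → x = 0; check Q = 1.958
Then remove 0.1129 M of G.
Step 3:
                    B           E           G
  Initial      0.2708      0.2114      0.2219
  Change     -0.03309    -0.03309     0.06618
  Equil        0.2377      0.1783       0.288
  solve Keq expr → x = 0.03309; check Q = 1.958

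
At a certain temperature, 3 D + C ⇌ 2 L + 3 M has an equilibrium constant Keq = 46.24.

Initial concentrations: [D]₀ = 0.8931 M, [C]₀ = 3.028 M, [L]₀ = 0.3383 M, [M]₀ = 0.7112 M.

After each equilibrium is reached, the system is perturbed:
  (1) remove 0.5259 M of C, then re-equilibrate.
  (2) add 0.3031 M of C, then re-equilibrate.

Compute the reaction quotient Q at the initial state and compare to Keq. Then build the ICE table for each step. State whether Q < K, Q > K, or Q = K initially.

Q₀ = 0.01909; Q < K (proceeds forward)

Q₀ = 0.01909 vs Keq = 46.24 ⇒ Q<K, forward
Step 1:
                   D          C          L          M
  Initial     0.8931      3.028     0.3383     0.7112
  Change      -0.663     -0.221      0.442      0.663
  Equil       0.2301      2.807     0.7803      1.374
  solve Keq expr → x = 0.221; check Q = 46.24
Then remove 0.5259 M of C.
Step 2:
                   D          C          L          M
  Initial     0.2301      2.281     0.7803      1.374
  Change     0.01238   0.004127  -0.008253   -0.01238
  Equil       0.2424      2.285     0.7721      1.362
  solve Keq expr → x = -0.004127; check Q = 46.24
Then add 0.3031 M of C.
Step 3:
                   D          C          L          M
  Initial     0.2424      2.588     0.7721      1.362
  Change   -0.007495  -0.002498   0.004997   0.007495
  Equil       0.2349      2.586     0.7771      1.369
  solve Keq expr → x = 0.002498; check Q = 46.24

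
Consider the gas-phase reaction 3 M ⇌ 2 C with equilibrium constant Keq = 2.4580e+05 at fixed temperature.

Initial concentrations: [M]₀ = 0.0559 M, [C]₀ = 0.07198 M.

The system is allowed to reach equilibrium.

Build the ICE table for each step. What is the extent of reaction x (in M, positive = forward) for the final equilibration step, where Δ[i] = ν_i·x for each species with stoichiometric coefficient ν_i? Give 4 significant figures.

Q₀ = 29.66 vs Keq = 2.4580e+05 ⇒ Q<K, forward
Step 1:
                   M          C
  I           0.0559    0.07198
  C         -0.05231    0.03487
  E         0.003595     0.1069
  solve Keq expr → x = 0.01744; check Q = 2.4580e+05

x = 0.01744 M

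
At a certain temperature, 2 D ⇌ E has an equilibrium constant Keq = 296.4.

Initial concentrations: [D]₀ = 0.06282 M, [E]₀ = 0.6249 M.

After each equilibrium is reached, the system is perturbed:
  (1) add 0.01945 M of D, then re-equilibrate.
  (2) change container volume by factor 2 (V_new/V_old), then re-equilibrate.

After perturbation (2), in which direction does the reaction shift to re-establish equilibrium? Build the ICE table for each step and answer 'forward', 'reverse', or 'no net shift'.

Direction: reverse

Q₀ = 158.3 vs Keq = 296.4 ⇒ Q<K, forward
Step 1:
                  D         E
  Initial   0.06282    0.6249
  Change    -0.0166    0.0083
  Equil     0.04622    0.6332
  solve Keq expr → x = 0.0083; check Q = 296.4
Then add 0.01945 M of D.
Step 2:
                  D         E
  Initial   0.06567    0.6332
  Change    -0.0191  0.009551
  Equil     0.04657    0.6428
  solve Keq expr → x = 0.009551; check Q = 296.4
Then change container volume by factor 2 (V_new/V_old).
Step 3:
                  D         E
  Initial   0.02328    0.3214
  Change   0.009403 -0.004701
  Equil     0.03269    0.3167
  solve Keq expr → x = -0.004701; check Q = 296.4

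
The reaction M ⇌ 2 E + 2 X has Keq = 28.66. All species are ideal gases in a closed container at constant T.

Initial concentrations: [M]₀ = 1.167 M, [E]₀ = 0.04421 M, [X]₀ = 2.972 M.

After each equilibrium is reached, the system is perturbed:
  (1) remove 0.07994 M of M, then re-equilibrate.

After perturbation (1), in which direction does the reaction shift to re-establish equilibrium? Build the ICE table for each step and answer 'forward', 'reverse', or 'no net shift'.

Q₀ = 0.01479 vs Keq = 28.66 ⇒ Q<K, forward
Step 1:
                    M           E           X
  Initial       1.167     0.04421       2.972
  Change      -0.5168       1.034       1.034
  Equil        0.6502       1.078       4.006
  solve Keq expr → x = 0.5168; check Q = 28.66
Then remove 0.07994 M of M.
Step 2:
                    M           E           X
  Initial      0.5703       1.078       4.006
  Change      0.02015     -0.0403     -0.0403
  Equil        0.5904       1.037       3.965
  solve Keq expr → x = -0.02015; check Q = 28.66

Direction: reverse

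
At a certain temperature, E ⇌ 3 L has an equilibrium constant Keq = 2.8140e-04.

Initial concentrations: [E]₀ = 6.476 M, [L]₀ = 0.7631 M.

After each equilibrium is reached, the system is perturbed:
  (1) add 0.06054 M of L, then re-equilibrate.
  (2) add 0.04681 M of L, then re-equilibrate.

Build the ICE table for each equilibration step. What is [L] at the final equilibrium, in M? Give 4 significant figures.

[L]_eq = 0.1237 M

Q₀ = 0.06862 vs Keq = 2.8140e-04 ⇒ Q>K, reverse
Step 1:
                  E         L
  init        6.476    0.7631
  Δ          0.2132   -0.6396
  eq          6.689    0.1235
  solve Keq expr → x = -0.2132; check Q = 2.8140e-04
Then add 0.06054 M of L.
Step 2:
                  E         L
  init        6.689     0.184
  Δ         0.02014  -0.06042
  eq          6.709    0.1236
  solve Keq expr → x = -0.02014; check Q = 2.8140e-04
Then add 0.04681 M of L.
Step 3:
                  E         L
  init        6.709    0.1704
  Δ         0.01557  -0.04671
  eq          6.725    0.1237
  solve Keq expr → x = -0.01557; check Q = 2.8140e-04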